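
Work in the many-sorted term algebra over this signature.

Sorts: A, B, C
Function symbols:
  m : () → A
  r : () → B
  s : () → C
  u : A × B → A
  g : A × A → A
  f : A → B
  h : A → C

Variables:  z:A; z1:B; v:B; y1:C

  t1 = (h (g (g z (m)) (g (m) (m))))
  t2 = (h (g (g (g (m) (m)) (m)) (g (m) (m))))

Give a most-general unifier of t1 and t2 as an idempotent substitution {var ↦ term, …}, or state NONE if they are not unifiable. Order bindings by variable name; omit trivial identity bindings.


{z ↦ (g (m) (m))}


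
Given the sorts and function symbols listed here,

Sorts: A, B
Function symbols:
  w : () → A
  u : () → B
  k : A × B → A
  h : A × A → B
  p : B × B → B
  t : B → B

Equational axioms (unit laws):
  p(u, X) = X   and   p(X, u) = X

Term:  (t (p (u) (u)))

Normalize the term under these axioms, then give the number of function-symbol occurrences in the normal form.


1. (t (p (u) (u)))  →  (t (u))
normal form: (t (u))

size = 2


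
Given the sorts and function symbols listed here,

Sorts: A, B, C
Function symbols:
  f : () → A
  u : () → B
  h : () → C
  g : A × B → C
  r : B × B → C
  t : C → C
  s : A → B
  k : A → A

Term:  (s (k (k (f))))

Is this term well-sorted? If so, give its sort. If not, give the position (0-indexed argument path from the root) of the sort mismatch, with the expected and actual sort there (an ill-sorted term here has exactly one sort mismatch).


      (f) : A
    (k (f)) : A
  (k (k (f))) : A
(s (k (k (f)))) : B

well-sorted; sort = B


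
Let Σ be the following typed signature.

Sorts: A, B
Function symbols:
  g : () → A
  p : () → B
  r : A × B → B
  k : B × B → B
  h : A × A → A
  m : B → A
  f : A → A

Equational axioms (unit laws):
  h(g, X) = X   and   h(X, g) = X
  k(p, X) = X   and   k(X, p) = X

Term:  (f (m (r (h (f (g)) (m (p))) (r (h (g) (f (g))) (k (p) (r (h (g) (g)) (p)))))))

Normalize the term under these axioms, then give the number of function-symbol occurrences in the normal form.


1. (f (m (r (h (f (g)) (m (p))) (r (h (g) (f (g))) (k (p) (r (h (g) (g)) (p)))))))  →  (f (m (r (h (f (g)) (m (p))) (r (f (g)) (k (p) (r (h (g) (g)) (p)))))))
2. (f (m (r (h (f (g)) (m (p))) (r (f (g)) (k (p) (r (h (g) (g)) (p)))))))  →  (f (m (r (h (f (g)) (m (p))) (r (f (g)) (r (h (g) (g)) (p))))))
3. (f (m (r (h (f (g)) (m (p))) (r (f (g)) (r (h (g) (g)) (p))))))  →  (f (m (r (h (f (g)) (m (p))) (r (f (g)) (r (g) (p))))))
normal form: (f (m (r (h (f (g)) (m (p))) (r (f (g)) (r (g) (p))))))

size = 14


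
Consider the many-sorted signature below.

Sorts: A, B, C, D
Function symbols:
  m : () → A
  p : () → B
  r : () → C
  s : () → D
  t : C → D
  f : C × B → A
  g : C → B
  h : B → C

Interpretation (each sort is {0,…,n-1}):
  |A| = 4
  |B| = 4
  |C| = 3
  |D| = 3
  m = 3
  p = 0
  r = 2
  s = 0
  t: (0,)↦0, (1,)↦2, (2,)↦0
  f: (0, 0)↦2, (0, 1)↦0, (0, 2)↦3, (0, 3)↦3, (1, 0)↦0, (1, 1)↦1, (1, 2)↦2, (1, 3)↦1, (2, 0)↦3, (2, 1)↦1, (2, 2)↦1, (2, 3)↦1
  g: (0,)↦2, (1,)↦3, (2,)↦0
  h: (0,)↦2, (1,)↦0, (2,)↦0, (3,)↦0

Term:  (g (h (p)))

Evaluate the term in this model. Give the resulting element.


value = 0

  p = 0
  (h (p)) = h(0,) = 2
  (g (h (p))) = g(2,) = 0


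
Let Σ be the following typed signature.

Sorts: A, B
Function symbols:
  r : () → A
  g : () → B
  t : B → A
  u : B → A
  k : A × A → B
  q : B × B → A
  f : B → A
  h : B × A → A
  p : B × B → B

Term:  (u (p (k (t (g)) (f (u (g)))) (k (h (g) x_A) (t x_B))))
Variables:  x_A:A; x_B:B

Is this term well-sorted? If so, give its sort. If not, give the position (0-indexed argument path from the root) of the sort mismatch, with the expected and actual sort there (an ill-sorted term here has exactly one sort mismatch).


ill-sorted at position [0, 0, 1, 0]: expected B, got A

        (g) : B
      (t (g)) : A
          (g) : B
        (u (g)) : A
      (f (u (g))) : ✗ arg 0 at [0, 0, 1, 0] has sort A, expected B
        (g) : B
        x_A : A
      (h (g) x_A) : A
        x_B : B
      (t x_B) : A
    (k (h (g) x_A) (t x_B)) : B


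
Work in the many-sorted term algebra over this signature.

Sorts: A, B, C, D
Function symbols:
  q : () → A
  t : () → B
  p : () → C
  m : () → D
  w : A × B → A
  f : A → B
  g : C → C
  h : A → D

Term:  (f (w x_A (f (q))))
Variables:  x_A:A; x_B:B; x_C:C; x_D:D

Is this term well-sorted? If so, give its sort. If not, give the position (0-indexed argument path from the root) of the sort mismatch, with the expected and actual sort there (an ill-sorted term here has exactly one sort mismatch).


    x_A : A
      (q) : A
    (f (q)) : B
  (w x_A (f (q))) : A
(f (w x_A (f (q)))) : B

well-sorted; sort = B


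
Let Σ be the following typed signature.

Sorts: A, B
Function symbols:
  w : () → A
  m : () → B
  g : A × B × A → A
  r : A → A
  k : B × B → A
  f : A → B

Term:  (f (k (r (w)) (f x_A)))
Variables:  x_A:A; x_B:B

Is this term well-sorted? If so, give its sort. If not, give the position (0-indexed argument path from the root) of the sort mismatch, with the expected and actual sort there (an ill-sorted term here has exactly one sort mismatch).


ill-sorted at position [0, 0]: expected B, got A

      (w) : A
    (r (w)) : A
      x_A : A
    (f x_A) : B
  (k (r (w)) (f x_A)) : ✗ arg 0 at [0, 0] has sort A, expected B


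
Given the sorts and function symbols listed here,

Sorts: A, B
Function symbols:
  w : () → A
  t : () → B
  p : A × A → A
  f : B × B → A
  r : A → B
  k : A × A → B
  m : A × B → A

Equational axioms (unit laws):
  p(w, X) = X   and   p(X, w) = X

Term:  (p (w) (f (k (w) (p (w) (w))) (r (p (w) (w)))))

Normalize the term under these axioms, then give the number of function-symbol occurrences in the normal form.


1. (p (w) (f (k (w) (p (w) (w))) (r (p (w) (w)))))  →  (f (k (w) (p (w) (w))) (r (p (w) (w))))
2. (f (k (w) (p (w) (w))) (r (p (w) (w))))  →  (f (k (w) (w)) (r (p (w) (w))))
3. (f (k (w) (w)) (r (p (w) (w))))  →  (f (k (w) (w)) (r (w)))
normal form: (f (k (w) (w)) (r (w)))

size = 6


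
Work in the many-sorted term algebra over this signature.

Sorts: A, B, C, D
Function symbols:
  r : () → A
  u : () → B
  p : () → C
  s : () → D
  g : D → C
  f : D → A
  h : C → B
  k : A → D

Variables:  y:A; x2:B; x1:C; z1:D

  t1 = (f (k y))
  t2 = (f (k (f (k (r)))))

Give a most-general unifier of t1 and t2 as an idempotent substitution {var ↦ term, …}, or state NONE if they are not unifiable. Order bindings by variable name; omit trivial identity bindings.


{y ↦ (f (k (r)))}


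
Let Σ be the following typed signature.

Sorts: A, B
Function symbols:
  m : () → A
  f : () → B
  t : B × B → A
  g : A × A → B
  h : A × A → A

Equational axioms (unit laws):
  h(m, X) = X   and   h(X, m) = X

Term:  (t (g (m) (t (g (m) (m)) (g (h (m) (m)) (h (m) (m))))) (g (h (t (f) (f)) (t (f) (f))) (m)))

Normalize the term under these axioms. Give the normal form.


1. (t (g (m) (t (g (m) (m)) (g (h (m) (m)) (h (m) (m))))) (g (h (t (f) (f)) (t (f) (f))) (m)))  →  (t (g (m) (t (g (m) (m)) (g (m) (h (m) (m))))) (g (h (t (f) (f)) (t (f) (f))) (m)))
2. (t (g (m) (t (g (m) (m)) (g (m) (h (m) (m))))) (g (h (t (f) (f)) (t (f) (f))) (m)))  →  (t (g (m) (t (g (m) (m)) (g (m) (m)))) (g (h (t (f) (f)) (t (f) (f))) (m)))

normal form = (t (g (m) (t (g (m) (m)) (g (m) (m)))) (g (h (t (f) (f)) (t (f) (f))) (m)))


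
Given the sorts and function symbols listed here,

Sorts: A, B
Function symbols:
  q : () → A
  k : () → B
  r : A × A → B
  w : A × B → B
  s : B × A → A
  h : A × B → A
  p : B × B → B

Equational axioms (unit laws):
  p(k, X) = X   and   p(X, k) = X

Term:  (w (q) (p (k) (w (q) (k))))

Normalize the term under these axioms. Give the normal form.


1. (w (q) (p (k) (w (q) (k))))  →  (w (q) (w (q) (k)))

normal form = (w (q) (w (q) (k)))


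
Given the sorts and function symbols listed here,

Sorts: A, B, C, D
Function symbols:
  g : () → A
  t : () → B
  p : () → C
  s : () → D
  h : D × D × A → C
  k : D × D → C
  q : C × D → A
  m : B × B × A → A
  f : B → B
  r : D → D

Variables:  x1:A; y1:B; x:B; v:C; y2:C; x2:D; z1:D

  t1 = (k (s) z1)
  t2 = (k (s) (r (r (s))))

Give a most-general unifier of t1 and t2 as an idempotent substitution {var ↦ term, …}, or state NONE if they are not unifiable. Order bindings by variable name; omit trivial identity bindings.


{z1 ↦ (r (r (s)))}


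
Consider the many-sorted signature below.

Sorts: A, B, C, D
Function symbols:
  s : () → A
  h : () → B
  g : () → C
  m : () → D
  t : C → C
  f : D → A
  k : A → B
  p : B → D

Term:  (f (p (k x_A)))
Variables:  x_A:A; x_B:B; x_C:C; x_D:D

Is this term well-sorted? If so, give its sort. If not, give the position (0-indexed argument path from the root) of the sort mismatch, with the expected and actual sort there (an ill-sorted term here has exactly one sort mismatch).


      x_A : A
    (k x_A) : B
  (p (k x_A)) : D
(f (p (k x_A))) : A

well-sorted; sort = A


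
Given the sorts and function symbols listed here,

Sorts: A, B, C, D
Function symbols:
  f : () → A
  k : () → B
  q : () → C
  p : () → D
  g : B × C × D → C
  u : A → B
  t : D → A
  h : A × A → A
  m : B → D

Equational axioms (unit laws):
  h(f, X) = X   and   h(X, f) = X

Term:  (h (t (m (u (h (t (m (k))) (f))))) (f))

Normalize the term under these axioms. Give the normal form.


1. (h (t (m (u (h (t (m (k))) (f))))) (f))  →  (t (m (u (h (t (m (k))) (f)))))
2. (t (m (u (h (t (m (k))) (f)))))  →  (t (m (u (t (m (k))))))

normal form = (t (m (u (t (m (k))))))


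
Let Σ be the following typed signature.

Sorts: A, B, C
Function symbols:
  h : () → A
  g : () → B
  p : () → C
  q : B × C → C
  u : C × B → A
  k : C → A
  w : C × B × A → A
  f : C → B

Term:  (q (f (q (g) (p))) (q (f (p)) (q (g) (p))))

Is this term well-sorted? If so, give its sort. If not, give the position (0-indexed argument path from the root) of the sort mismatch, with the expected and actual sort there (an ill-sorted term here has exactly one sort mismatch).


well-sorted; sort = C

      (g) : B
      (p) : C
    (q (g) (p)) : C
  (f (q (g) (p))) : B
      (p) : C
    (f (p)) : B
      (g) : B
      (p) : C
    (q (g) (p)) : C
  (q (f (p)) (q (g) (p))) : C
(q (f (q (g) (p))) (q (f (p)) (q (g) (p)))) : C


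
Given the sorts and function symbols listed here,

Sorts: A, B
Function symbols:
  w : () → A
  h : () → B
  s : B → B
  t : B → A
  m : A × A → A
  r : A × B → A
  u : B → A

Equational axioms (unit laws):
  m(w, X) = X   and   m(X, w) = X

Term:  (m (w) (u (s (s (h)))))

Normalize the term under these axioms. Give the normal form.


1. (m (w) (u (s (s (h)))))  →  (u (s (s (h))))

normal form = (u (s (s (h))))


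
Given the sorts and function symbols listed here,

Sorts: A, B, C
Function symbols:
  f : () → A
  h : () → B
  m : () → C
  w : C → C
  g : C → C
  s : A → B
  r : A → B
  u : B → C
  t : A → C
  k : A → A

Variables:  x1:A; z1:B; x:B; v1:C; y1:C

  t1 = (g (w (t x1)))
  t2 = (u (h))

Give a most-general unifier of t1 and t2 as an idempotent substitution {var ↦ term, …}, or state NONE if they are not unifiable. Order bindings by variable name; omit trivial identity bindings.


NONE (not unifiable)

head clash or occurs-check failure — not unifiable


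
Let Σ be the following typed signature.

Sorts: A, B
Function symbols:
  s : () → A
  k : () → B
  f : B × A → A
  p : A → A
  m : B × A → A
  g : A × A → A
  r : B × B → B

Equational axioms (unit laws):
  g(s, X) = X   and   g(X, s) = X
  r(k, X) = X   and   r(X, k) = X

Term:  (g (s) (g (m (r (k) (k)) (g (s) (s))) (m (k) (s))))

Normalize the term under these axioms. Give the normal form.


1. (g (s) (g (m (r (k) (k)) (g (s) (s))) (m (k) (s))))  →  (g (m (r (k) (k)) (g (s) (s))) (m (k) (s)))
2. (g (m (r (k) (k)) (g (s) (s))) (m (k) (s)))  →  (g (m (k) (g (s) (s))) (m (k) (s)))
3. (g (m (k) (g (s) (s))) (m (k) (s)))  →  (g (m (k) (s)) (m (k) (s)))

normal form = (g (m (k) (s)) (m (k) (s)))


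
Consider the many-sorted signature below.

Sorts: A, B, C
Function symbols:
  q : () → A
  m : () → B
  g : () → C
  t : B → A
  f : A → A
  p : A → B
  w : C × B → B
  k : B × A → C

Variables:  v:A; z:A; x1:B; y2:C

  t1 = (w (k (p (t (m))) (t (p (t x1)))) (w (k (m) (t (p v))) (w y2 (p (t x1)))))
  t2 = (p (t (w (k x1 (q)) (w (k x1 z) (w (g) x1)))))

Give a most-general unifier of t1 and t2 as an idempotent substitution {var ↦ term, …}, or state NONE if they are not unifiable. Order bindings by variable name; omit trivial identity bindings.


head clash or occurs-check failure — not unifiable

NONE (not unifiable)


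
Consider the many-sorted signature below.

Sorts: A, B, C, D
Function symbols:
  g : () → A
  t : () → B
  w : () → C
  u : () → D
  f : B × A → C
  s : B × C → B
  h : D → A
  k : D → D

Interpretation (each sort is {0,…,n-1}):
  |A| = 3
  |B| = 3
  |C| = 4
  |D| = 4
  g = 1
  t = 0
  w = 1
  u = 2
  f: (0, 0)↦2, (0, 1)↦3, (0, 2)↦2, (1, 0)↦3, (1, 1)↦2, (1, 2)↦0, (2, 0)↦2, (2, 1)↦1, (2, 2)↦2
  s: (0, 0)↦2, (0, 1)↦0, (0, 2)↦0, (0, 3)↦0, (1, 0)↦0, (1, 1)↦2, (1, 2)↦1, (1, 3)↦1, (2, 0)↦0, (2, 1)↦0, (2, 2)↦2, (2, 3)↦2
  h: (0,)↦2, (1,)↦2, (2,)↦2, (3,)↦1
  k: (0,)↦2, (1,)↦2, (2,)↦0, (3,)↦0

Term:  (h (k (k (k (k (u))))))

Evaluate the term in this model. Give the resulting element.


value = 2

  u = 2
  (k (u)) = k(2,) = 0
  (k (k (u))) = k(0,) = 2
  (k (k (k (u)))) = k(2,) = 0
  (k (k (k (k (u))))) = k(0,) = 2
  (h (k (k (k (k (u)))))) = h(2,) = 2


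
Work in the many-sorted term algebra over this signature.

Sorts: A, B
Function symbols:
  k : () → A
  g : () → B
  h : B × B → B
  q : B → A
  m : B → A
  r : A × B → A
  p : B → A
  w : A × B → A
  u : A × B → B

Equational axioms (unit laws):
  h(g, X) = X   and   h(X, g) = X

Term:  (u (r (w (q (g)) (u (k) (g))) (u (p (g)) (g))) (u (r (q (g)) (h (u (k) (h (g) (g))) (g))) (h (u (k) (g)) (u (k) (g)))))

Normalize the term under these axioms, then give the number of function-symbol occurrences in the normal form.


size = 26

1. (u (r (w (q (g)) (u (k) (g))) (u (p (g)) (g))) (u (r (q (g)) (h (u (k) (h (g) (g))) (g))) (h (u (k) (g)) (u (k) (g)))))  →  (u (r (w (q (g)) (u (k) (g))) (u (p (g)) (g))) (u (r (q (g)) (u (k) (h (g) (g)))) (h (u (k) (g)) (u (k) (g)))))
2. (u (r (w (q (g)) (u (k) (g))) (u (p (g)) (g))) (u (r (q (g)) (u (k) (h (g) (g)))) (h (u (k) (g)) (u (k) (g)))))  →  (u (r (w (q (g)) (u (k) (g))) (u (p (g)) (g))) (u (r (q (g)) (u (k) (g))) (h (u (k) (g)) (u (k) (g)))))
normal form: (u (r (w (q (g)) (u (k) (g))) (u (p (g)) (g))) (u (r (q (g)) (u (k) (g))) (h (u (k) (g)) (u (k) (g)))))


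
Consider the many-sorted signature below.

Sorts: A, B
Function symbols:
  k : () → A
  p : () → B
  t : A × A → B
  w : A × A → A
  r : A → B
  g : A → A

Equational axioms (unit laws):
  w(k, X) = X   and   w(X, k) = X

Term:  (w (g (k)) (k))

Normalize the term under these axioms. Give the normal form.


normal form = (g (k))

1. (w (g (k)) (k))  →  (g (k))


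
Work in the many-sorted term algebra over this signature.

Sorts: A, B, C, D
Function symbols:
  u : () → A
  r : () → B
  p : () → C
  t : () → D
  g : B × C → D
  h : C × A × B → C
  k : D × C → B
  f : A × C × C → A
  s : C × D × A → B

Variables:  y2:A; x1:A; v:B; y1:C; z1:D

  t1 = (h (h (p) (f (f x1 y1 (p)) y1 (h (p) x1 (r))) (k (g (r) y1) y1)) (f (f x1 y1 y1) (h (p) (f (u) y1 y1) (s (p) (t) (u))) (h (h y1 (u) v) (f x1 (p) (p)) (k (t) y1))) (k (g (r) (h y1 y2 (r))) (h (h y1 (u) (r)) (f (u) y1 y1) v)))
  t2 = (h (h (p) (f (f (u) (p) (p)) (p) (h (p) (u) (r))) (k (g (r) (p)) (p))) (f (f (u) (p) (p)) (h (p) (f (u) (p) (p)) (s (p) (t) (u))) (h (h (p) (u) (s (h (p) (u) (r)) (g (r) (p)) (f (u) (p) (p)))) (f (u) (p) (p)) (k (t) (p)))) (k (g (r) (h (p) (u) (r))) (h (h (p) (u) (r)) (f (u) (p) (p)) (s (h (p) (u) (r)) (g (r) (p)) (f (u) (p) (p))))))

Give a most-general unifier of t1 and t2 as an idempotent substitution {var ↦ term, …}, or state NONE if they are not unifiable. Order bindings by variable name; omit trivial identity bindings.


{v ↦ (s (h (p) (u) (r)) (g (r) (p)) (f (u) (p) (p))), x1 ↦ (u), y1 ↦ (p), y2 ↦ (u)}


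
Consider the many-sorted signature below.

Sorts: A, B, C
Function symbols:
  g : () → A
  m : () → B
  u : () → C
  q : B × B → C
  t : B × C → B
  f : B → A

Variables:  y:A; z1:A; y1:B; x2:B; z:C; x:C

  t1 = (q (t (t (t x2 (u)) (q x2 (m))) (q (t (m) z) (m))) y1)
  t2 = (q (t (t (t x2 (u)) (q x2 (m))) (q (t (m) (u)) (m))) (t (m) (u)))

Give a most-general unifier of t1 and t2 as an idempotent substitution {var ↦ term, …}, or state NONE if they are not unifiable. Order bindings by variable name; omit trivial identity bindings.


{y1 ↦ (t (m) (u)), z ↦ (u)}


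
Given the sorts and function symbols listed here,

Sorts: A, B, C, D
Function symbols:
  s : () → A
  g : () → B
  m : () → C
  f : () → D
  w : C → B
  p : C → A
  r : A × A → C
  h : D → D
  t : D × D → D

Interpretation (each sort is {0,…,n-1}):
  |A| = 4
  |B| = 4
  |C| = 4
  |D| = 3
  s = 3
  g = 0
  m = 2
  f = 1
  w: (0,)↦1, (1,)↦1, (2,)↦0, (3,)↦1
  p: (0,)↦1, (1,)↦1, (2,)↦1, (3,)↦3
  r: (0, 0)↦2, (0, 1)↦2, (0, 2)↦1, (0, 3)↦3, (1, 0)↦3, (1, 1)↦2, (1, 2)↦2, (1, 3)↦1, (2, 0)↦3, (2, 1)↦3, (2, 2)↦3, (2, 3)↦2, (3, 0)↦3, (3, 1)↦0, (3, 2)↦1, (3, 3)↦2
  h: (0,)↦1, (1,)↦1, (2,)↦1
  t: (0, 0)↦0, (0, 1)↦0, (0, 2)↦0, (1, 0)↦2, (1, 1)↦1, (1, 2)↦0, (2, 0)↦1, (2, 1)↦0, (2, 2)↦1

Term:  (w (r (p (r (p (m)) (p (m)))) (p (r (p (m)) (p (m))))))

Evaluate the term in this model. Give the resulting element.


value = 0

  m = 2
  (p (m)) = p(2,) = 1
  m = 2
  (p (m)) = p(2,) = 1
  (r (p (m)) (p (m))) = r(1, 1) = 2
  (p (r (p (m)) (p (m)))) = p(2,) = 1
  m = 2
  (p (m)) = p(2,) = 1
  m = 2
  (p (m)) = p(2,) = 1
  (r (p (m)) (p (m))) = r(1, 1) = 2
  (p (r (p (m)) (p (m)))) = p(2,) = 1
  (r (p (r (p (m)) (p (m)))) (p (r (p (m)) (p (m))))) = r(1, 1) = 2
  (w (r (p (r (p (m)) (p (m)))) (p (r (p (m)) (p (m)))))) = w(2,) = 0


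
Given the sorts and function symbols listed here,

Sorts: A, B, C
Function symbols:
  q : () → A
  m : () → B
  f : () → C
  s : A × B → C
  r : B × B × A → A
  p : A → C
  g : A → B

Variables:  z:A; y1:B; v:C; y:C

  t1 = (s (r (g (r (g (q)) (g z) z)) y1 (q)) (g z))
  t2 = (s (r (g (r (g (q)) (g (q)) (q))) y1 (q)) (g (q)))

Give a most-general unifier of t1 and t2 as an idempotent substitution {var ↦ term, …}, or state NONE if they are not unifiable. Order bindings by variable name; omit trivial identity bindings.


{z ↦ (q)}


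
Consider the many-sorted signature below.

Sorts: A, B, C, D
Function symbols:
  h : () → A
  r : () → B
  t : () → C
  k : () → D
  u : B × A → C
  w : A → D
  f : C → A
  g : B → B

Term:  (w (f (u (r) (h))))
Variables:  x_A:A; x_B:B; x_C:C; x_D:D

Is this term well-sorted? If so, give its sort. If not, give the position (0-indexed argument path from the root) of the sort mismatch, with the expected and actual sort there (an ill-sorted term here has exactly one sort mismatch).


      (r) : B
      (h) : A
    (u (r) (h)) : C
  (f (u (r) (h))) : A
(w (f (u (r) (h)))) : D

well-sorted; sort = D


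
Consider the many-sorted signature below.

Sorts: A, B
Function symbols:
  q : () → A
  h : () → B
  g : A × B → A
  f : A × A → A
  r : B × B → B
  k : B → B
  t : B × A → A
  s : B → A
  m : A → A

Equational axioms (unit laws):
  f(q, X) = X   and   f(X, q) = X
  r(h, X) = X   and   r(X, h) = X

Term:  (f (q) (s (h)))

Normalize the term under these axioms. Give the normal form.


1. (f (q) (s (h)))  →  (s (h))

normal form = (s (h))


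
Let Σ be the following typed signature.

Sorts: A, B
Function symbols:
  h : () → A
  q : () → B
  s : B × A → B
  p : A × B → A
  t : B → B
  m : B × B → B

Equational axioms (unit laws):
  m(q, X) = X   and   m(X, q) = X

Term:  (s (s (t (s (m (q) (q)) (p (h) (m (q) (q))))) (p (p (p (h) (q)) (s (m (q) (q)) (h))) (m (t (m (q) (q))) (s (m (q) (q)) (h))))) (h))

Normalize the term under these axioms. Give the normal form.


1. (s (s (t (s (m (q) (q)) (p (h) (m (q) (q))))) (p (p (p (h) (q)) (s (m (q) (q)) (h))) (m (t (m (q) (q))) (s (m (q) (q)) (h))))) (h))  →  (s (s (t (s (q) (p (h) (m (q) (q))))) (p (p (p (h) (q)) (s (m (q) (q)) (h))) (m (t (m (q) (q))) (s (m (q) (q)) (h))))) (h))
2. (s (s (t (s (q) (p (h) (m (q) (q))))) (p (p (p (h) (q)) (s (m (q) (q)) (h))) (m (t (m (q) (q))) (s (m (q) (q)) (h))))) (h))  →  (s (s (t (s (q) (p (h) (q)))) (p (p (p (h) (q)) (s (m (q) (q)) (h))) (m (t (m (q) (q))) (s (m (q) (q)) (h))))) (h))
3. (s (s (t (s (q) (p (h) (q)))) (p (p (p (h) (q)) (s (m (q) (q)) (h))) (m (t (m (q) (q))) (s (m (q) (q)) (h))))) (h))  →  (s (s (t (s (q) (p (h) (q)))) (p (p (p (h) (q)) (s (q) (h))) (m (t (m (q) (q))) (s (m (q) (q)) (h))))) (h))
4. (s (s (t (s (q) (p (h) (q)))) (p (p (p (h) (q)) (s (q) (h))) (m (t (m (q) (q))) (s (m (q) (q)) (h))))) (h))  →  (s (s (t (s (q) (p (h) (q)))) (p (p (p (h) (q)) (s (q) (h))) (m (t (q)) (s (m (q) (q)) (h))))) (h))
5. (s (s (t (s (q) (p (h) (q)))) (p (p (p (h) (q)) (s (q) (h))) (m (t (q)) (s (m (q) (q)) (h))))) (h))  →  (s (s (t (s (q) (p (h) (q)))) (p (p (p (h) (q)) (s (q) (h))) (m (t (q)) (s (q) (h))))) (h))

normal form = (s (s (t (s (q) (p (h) (q)))) (p (p (p (h) (q)) (s (q) (h))) (m (t (q)) (s (q) (h))))) (h))


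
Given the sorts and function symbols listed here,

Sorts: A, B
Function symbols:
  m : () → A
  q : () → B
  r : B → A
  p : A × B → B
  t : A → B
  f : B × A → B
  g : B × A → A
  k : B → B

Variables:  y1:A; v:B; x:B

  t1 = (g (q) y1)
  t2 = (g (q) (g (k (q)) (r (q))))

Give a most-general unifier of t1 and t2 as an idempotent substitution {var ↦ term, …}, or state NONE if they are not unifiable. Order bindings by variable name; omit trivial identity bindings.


{y1 ↦ (g (k (q)) (r (q)))}


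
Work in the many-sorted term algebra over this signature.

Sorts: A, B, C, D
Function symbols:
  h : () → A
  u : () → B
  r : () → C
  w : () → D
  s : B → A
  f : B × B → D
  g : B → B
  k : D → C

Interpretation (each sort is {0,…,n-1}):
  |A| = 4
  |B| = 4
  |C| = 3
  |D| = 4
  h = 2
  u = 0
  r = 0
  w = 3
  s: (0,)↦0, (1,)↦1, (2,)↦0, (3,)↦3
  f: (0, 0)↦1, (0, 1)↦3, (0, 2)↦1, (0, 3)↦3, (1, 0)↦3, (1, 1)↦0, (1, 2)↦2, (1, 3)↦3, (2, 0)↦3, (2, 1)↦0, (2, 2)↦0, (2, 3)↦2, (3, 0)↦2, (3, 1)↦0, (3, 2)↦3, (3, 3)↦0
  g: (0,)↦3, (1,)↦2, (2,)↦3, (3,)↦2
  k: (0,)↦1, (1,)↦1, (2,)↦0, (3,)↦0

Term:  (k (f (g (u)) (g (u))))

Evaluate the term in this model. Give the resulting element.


value = 1

  u = 0
  (g (u)) = g(0,) = 3
  u = 0
  (g (u)) = g(0,) = 3
  (f (g (u)) (g (u))) = f(3, 3) = 0
  (k (f (g (u)) (g (u)))) = k(0,) = 1


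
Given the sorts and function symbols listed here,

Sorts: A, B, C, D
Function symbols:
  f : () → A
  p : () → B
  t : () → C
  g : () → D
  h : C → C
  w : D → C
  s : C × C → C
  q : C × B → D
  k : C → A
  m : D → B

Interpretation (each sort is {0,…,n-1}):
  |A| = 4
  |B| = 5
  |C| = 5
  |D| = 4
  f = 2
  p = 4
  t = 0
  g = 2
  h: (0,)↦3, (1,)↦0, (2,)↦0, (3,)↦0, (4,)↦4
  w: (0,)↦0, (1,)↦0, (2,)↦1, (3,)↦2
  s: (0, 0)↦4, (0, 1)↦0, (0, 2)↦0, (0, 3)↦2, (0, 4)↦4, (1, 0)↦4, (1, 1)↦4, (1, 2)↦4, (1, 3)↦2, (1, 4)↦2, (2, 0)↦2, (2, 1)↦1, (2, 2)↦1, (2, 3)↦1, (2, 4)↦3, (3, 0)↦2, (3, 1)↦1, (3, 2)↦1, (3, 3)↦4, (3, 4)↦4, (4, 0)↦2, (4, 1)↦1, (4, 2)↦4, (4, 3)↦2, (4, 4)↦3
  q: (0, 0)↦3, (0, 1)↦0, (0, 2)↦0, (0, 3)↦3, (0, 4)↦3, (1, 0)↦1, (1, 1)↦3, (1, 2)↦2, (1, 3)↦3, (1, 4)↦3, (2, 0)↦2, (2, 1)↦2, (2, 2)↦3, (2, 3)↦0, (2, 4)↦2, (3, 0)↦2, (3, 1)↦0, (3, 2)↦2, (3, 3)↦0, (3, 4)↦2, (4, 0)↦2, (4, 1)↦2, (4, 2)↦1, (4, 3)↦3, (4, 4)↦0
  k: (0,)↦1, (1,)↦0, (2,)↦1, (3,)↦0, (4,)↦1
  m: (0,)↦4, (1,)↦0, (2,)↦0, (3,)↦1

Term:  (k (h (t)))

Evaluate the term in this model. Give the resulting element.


value = 0

  t = 0
  (h (t)) = h(0,) = 3
  (k (h (t))) = k(3,) = 0


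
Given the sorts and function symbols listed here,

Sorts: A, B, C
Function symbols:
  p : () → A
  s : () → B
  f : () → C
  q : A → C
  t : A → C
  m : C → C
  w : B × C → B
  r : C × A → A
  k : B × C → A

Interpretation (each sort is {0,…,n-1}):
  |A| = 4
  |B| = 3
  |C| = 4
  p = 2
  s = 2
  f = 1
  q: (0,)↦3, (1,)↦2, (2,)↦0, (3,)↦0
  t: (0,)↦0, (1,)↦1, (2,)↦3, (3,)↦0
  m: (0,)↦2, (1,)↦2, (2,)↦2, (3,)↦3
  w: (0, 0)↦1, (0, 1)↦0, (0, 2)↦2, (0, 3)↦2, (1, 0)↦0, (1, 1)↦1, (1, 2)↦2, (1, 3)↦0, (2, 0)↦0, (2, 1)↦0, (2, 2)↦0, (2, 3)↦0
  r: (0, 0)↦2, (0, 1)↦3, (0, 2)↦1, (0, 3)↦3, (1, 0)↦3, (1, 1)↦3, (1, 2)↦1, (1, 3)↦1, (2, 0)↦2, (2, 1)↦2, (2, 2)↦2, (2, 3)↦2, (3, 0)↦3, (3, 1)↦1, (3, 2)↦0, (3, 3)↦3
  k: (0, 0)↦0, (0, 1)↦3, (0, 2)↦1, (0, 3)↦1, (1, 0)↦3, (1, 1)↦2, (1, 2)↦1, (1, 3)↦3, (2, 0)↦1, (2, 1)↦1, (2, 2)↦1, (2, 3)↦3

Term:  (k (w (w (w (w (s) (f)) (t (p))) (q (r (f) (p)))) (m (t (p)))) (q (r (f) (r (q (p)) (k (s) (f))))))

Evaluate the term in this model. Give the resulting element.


  s = 2
  f = 1
  (w (s) (f)) = w(2, 1) = 0
  p = 2
  (t (p)) = t(2,) = 3
  (w (w (s) (f)) (t (p))) = w(0, 3) = 2
  f = 1
  p = 2
  (r (f) (p)) = r(1, 2) = 1
  (q (r (f) (p))) = q(1,) = 2
  (w (w (w (s) (f)) (t (p))) (q (r (f) (p)))) = w(2, 2) = 0
  p = 2
  (t (p)) = t(2,) = 3
  (m (t (p))) = m(3,) = 3
  (w (w (w (w (s) (f)) (t (p))) (q (r (f) (p)))) (m (t (p)))) = w(0, 3) = 2
  f = 1
  p = 2
  (q (p)) = q(2,) = 0
  s = 2
  f = 1
  (k (s) (f)) = k(2, 1) = 1
  (r (q (p)) (k (s) (f))) = r(0, 1) = 3
  (r (f) (r (q (p)) (k (s) (f)))) = r(1, 3) = 1
  (q (r (f) (r (q (p)) (k (s) (f))))) = q(1,) = 2
  (k (w (w (w (w (s) (f)) (t (p))) (q (r (f) (p)))) (m (t (p)))) (q (r (f) (r (q (p)) (k (s) (f)))))) = k(2, 2) = 1

value = 1


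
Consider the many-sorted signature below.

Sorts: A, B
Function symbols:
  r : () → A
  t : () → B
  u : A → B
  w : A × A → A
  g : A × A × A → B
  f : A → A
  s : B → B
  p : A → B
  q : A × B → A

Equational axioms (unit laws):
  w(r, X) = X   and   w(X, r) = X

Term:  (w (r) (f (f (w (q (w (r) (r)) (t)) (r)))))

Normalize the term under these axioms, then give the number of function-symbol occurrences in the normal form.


size = 5

1. (w (r) (f (f (w (q (w (r) (r)) (t)) (r)))))  →  (f (f (w (q (w (r) (r)) (t)) (r))))
2. (f (f (w (q (w (r) (r)) (t)) (r))))  →  (f (f (q (w (r) (r)) (t))))
3. (f (f (q (w (r) (r)) (t))))  →  (f (f (q (r) (t))))
normal form: (f (f (q (r) (t))))


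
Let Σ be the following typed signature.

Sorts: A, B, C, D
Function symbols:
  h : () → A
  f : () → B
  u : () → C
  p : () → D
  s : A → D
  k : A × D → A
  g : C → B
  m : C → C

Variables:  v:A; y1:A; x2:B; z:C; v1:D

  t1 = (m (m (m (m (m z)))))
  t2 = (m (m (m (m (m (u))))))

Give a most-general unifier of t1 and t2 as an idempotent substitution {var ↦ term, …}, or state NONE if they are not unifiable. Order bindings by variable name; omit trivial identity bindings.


{z ↦ (u)}


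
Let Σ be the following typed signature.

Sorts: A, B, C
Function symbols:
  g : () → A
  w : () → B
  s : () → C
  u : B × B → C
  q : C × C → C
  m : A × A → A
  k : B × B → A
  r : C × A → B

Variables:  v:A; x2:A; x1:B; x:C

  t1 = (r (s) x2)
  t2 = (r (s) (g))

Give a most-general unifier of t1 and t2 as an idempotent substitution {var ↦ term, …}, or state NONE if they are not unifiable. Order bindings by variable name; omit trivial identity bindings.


{x2 ↦ (g)}


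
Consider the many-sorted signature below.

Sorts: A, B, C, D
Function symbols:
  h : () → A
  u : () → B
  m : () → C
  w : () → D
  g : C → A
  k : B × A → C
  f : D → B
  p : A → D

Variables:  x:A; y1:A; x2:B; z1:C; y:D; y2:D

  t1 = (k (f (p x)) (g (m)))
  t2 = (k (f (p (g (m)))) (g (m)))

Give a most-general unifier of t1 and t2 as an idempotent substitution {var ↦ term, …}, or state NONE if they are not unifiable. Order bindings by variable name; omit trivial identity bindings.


{x ↦ (g (m))}


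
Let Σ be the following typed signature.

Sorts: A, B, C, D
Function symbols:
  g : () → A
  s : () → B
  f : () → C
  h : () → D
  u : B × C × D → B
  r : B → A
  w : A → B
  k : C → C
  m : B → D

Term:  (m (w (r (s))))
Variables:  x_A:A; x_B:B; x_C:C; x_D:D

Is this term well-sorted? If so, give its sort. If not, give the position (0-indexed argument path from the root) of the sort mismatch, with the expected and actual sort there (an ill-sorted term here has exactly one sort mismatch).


well-sorted; sort = D

      (s) : B
    (r (s)) : A
  (w (r (s))) : B
(m (w (r (s)))) : D


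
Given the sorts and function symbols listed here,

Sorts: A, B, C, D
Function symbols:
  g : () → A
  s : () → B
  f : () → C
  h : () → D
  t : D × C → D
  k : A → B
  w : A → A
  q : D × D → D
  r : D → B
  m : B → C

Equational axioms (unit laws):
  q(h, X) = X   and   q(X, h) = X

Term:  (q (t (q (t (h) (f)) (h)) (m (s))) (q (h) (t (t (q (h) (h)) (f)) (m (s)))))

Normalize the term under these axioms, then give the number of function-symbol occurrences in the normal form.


1. (q (t (q (t (h) (f)) (h)) (m (s))) (q (h) (t (t (q (h) (h)) (f)) (m (s)))))  →  (q (t (t (h) (f)) (m (s))) (q (h) (t (t (q (h) (h)) (f)) (m (s)))))
2. (q (t (t (h) (f)) (m (s))) (q (h) (t (t (q (h) (h)) (f)) (m (s)))))  →  (q (t (t (h) (f)) (m (s))) (t (t (q (h) (h)) (f)) (m (s))))
3. (q (t (t (h) (f)) (m (s))) (t (t (q (h) (h)) (f)) (m (s))))  →  (q (t (t (h) (f)) (m (s))) (t (t (h) (f)) (m (s))))
normal form: (q (t (t (h) (f)) (m (s))) (t (t (h) (f)) (m (s))))

size = 13


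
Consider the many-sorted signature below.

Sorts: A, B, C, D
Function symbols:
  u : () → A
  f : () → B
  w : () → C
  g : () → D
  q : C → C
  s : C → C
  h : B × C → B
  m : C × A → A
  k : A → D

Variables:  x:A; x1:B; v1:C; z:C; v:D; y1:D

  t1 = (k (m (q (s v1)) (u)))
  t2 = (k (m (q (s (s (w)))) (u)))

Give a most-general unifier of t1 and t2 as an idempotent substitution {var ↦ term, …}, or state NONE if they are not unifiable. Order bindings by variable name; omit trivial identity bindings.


{v1 ↦ (s (w))}


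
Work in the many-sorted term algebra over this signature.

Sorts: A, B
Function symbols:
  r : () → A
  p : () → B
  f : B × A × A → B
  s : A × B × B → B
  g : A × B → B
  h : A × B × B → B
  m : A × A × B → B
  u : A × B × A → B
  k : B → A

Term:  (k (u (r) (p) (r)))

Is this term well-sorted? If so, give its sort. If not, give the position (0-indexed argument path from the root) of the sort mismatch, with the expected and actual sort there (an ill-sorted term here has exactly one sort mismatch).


well-sorted; sort = A

    (r) : A
    (p) : B
    (r) : A
  (u (r) (p) (r)) : B
(k (u (r) (p) (r))) : A


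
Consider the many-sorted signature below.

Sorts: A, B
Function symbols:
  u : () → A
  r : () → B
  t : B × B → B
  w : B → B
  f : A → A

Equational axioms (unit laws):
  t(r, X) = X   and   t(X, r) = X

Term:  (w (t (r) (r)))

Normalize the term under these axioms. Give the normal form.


1. (w (t (r) (r)))  →  (w (r))

normal form = (w (r))


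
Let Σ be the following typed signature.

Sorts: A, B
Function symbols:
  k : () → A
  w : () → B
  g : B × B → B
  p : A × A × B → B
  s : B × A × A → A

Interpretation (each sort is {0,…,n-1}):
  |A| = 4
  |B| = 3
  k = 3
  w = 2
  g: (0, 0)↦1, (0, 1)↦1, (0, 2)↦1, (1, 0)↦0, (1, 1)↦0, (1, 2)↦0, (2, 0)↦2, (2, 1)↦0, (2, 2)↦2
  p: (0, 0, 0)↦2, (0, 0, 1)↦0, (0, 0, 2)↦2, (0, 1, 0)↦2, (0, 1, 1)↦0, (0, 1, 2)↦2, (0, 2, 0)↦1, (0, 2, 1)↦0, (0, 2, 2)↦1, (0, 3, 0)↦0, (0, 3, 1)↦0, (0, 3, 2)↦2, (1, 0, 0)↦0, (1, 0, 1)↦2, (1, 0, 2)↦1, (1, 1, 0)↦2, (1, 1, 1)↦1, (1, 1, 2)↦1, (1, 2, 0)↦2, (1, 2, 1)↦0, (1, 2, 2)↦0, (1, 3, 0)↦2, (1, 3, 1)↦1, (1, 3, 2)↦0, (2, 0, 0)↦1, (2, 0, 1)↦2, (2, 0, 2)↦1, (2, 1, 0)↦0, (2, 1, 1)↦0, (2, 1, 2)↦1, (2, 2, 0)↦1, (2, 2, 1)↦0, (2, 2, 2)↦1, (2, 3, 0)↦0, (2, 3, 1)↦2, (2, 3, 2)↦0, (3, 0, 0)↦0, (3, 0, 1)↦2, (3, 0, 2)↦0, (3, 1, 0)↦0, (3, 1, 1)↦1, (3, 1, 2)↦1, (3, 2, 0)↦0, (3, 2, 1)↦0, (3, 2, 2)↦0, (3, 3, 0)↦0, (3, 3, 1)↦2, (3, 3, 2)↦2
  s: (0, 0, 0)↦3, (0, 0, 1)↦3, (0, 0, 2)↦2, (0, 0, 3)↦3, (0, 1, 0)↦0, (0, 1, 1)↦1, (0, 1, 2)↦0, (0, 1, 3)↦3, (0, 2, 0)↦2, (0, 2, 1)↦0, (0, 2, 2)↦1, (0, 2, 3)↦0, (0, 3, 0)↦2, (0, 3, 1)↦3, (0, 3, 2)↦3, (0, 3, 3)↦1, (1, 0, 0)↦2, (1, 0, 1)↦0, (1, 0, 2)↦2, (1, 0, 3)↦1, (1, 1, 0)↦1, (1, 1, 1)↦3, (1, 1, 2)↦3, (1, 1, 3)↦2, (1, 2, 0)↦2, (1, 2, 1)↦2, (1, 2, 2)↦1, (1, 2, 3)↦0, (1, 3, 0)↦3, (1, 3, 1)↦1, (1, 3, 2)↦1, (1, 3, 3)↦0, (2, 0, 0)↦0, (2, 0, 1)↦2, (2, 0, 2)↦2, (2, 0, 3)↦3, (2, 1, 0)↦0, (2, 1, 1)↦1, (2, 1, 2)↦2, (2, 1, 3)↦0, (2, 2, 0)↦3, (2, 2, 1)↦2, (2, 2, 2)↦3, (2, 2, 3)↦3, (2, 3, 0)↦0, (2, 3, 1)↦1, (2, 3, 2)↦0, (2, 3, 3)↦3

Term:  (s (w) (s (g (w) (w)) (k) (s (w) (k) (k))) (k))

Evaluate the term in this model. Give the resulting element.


  w = 2
  w = 2
  w = 2
  (g (w) (w)) = g(2, 2) = 2
  k = 3
  w = 2
  k = 3
  k = 3
  (s (w) (k) (k)) = s(2, 3, 3) = 3
  (s (g (w) (w)) (k) (s (w) (k) (k))) = s(2, 3, 3) = 3
  k = 3
  (s (w) (s (g (w) (w)) (k) (s (w) (k) (k))) (k)) = s(2, 3, 3) = 3

value = 3


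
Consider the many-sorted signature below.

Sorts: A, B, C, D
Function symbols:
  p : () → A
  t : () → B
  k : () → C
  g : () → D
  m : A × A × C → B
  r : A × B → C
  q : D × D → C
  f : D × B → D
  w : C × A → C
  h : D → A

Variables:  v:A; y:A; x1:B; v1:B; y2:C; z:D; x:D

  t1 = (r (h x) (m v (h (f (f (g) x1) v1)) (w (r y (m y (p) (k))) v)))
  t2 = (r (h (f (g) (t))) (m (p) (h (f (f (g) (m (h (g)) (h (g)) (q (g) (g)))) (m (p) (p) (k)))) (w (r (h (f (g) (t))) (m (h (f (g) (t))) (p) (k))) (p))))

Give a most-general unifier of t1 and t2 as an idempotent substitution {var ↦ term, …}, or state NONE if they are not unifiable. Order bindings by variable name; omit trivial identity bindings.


{v ↦ (p), v1 ↦ (m (p) (p) (k)), x ↦ (f (g) (t)), x1 ↦ (m (h (g)) (h (g)) (q (g) (g))), y ↦ (h (f (g) (t)))}


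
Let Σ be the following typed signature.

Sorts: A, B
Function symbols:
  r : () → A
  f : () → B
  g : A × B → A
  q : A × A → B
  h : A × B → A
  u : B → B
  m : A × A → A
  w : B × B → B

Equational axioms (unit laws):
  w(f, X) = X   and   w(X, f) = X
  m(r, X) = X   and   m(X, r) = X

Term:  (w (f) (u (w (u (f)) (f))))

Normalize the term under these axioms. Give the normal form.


normal form = (u (u (f)))

1. (w (f) (u (w (u (f)) (f))))  →  (u (w (u (f)) (f)))
2. (u (w (u (f)) (f)))  →  (u (u (f)))


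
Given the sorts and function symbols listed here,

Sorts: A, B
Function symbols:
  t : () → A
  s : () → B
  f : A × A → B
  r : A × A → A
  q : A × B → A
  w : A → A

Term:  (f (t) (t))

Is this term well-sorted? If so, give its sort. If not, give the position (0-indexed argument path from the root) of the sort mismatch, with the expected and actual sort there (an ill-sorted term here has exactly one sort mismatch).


well-sorted; sort = B

  (t) : A
  (t) : A
(f (t) (t)) : B


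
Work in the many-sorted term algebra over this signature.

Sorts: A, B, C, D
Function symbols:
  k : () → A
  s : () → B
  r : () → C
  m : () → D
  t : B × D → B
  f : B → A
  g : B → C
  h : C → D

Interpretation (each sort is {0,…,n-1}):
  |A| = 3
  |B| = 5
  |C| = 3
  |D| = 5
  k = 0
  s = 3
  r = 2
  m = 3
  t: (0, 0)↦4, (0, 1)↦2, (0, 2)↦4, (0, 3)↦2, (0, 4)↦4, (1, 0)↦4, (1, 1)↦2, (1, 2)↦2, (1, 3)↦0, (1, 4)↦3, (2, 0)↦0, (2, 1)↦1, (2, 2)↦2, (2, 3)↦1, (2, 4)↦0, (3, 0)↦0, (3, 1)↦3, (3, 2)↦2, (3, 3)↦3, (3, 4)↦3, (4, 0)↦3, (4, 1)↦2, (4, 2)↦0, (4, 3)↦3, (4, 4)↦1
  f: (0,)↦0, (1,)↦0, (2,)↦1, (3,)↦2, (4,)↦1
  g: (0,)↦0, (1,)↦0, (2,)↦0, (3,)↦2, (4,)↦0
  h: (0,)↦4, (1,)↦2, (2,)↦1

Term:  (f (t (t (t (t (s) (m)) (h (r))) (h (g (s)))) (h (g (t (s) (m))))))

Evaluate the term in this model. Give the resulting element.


value = 2

  s = 3
  m = 3
  (t (s) (m)) = t(3, 3) = 3
  r = 2
  (h (r)) = h(2,) = 1
  (t (t (s) (m)) (h (r))) = t(3, 1) = 3
  s = 3
  (g (s)) = g(3,) = 2
  (h (g (s))) = h(2,) = 1
  (t (t (t (s) (m)) (h (r))) (h (g (s)))) = t(3, 1) = 3
  s = 3
  m = 3
  (t (s) (m)) = t(3, 3) = 3
  (g (t (s) (m))) = g(3,) = 2
  (h (g (t (s) (m)))) = h(2,) = 1
  (t (t (t (t (s) (m)) (h (r))) (h (g (s)))) (h (g (t (s) (m))))) = t(3, 1) = 3
  (f (t (t (t (t (s) (m)) (h (r))) (h (g (s)))) (h (g (t (s) (m)))))) = f(3,) = 2


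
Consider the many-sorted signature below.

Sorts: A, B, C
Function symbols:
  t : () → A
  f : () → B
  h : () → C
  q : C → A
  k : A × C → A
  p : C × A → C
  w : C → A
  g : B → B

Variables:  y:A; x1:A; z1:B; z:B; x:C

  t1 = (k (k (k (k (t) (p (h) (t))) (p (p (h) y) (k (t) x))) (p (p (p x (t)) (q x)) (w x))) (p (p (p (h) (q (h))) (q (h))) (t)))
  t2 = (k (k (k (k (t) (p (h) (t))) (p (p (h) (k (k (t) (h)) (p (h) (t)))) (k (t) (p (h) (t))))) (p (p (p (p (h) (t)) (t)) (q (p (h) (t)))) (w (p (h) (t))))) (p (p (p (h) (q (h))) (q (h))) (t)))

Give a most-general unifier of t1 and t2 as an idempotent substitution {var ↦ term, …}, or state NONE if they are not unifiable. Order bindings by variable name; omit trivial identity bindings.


{x ↦ (p (h) (t)), y ↦ (k (k (t) (h)) (p (h) (t)))}


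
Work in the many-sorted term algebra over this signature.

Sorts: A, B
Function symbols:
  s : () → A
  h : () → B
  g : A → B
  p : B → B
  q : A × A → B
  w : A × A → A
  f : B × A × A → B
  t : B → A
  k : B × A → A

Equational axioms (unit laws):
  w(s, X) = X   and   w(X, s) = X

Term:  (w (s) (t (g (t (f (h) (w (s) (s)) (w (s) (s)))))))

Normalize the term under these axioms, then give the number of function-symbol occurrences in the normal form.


size = 7

1. (w (s) (t (g (t (f (h) (w (s) (s)) (w (s) (s)))))))  →  (t (g (t (f (h) (w (s) (s)) (w (s) (s))))))
2. (t (g (t (f (h) (w (s) (s)) (w (s) (s))))))  →  (t (g (t (f (h) (s) (w (s) (s))))))
3. (t (g (t (f (h) (s) (w (s) (s))))))  →  (t (g (t (f (h) (s) (s)))))
normal form: (t (g (t (f (h) (s) (s)))))


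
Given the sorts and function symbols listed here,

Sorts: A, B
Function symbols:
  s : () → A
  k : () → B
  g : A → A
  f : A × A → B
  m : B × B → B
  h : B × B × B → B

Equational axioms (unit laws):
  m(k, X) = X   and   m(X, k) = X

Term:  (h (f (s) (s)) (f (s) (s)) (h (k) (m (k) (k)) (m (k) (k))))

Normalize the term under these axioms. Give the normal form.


1. (h (f (s) (s)) (f (s) (s)) (h (k) (m (k) (k)) (m (k) (k))))  →  (h (f (s) (s)) (f (s) (s)) (h (k) (k) (m (k) (k))))
2. (h (f (s) (s)) (f (s) (s)) (h (k) (k) (m (k) (k))))  →  (h (f (s) (s)) (f (s) (s)) (h (k) (k) (k)))

normal form = (h (f (s) (s)) (f (s) (s)) (h (k) (k) (k)))


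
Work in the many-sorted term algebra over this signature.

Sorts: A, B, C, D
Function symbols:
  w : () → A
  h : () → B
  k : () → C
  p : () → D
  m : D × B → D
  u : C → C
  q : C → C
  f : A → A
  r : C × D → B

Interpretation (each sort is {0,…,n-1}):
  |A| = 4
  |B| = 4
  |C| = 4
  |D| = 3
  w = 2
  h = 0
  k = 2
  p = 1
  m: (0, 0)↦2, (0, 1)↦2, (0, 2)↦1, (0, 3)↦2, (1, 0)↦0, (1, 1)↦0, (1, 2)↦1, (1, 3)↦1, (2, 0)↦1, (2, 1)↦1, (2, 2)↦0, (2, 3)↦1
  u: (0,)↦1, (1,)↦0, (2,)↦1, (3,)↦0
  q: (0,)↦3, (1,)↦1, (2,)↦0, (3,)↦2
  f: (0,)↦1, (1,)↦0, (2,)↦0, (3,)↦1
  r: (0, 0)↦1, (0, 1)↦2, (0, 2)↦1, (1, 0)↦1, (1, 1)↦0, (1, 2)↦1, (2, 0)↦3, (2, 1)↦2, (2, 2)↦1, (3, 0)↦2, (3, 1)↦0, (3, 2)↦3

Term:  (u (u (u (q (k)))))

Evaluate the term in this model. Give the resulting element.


  k = 2
  (q (k)) = q(2,) = 0
  (u (q (k))) = u(0,) = 1
  (u (u (q (k)))) = u(1,) = 0
  (u (u (u (q (k))))) = u(0,) = 1

value = 1
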